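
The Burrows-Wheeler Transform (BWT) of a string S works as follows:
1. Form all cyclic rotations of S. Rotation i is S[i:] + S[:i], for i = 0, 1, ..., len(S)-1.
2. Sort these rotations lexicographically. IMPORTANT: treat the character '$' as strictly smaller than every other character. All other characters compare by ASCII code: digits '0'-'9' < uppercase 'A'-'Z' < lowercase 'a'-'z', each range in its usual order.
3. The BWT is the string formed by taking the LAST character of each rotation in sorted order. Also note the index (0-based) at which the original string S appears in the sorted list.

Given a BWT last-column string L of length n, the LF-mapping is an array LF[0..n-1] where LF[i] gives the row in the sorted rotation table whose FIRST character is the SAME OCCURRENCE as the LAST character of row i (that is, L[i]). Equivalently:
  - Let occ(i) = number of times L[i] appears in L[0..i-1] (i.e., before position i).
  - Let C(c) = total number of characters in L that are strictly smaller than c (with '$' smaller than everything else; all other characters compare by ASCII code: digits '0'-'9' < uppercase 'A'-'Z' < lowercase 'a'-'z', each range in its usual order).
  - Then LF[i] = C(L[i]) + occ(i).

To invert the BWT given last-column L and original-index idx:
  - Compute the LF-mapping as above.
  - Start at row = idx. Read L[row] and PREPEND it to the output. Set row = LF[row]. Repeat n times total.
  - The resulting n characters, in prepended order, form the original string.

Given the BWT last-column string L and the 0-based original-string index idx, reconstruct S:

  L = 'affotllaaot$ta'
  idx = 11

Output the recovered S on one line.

LF mapping: 1 5 6 9 11 7 8 2 3 10 12 0 13 4
Walk LF starting at row 11, prepending L[row]:
  step 1: row=11, L[11]='$', prepend. Next row=LF[11]=0
  step 2: row=0, L[0]='a', prepend. Next row=LF[0]=1
  step 3: row=1, L[1]='f', prepend. Next row=LF[1]=5
  step 4: row=5, L[5]='l', prepend. Next row=LF[5]=7
  step 5: row=7, L[7]='a', prepend. Next row=LF[7]=2
  step 6: row=2, L[2]='f', prepend. Next row=LF[2]=6
  step 7: row=6, L[6]='l', prepend. Next row=LF[6]=8
  step 8: row=8, L[8]='a', prepend. Next row=LF[8]=3
  step 9: row=3, L[3]='o', prepend. Next row=LF[3]=9
  step 10: row=9, L[9]='o', prepend. Next row=LF[9]=10
  step 11: row=10, L[10]='t', prepend. Next row=LF[10]=12
  step 12: row=12, L[12]='t', prepend. Next row=LF[12]=13
  step 13: row=13, L[13]='a', prepend. Next row=LF[13]=4
  step 14: row=4, L[4]='t', prepend. Next row=LF[4]=11
Reversed output: tattooalfalfa$

Answer: tattooalfalfa$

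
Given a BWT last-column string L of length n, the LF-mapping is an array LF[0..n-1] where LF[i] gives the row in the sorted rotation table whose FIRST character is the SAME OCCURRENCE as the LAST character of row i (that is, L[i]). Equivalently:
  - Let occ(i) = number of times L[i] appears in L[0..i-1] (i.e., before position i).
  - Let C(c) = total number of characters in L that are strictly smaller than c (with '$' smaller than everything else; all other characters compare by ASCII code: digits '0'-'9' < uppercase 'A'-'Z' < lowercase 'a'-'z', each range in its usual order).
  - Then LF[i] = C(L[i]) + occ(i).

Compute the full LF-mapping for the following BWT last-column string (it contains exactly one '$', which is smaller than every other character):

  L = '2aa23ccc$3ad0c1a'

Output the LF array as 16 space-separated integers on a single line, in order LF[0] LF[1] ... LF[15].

Char counts: '$':1, '0':1, '1':1, '2':2, '3':2, 'a':4, 'c':4, 'd':1
C (first-col start): C('$')=0, C('0')=1, C('1')=2, C('2')=3, C('3')=5, C('a')=7, C('c')=11, C('d')=15
L[0]='2': occ=0, LF[0]=C('2')+0=3+0=3
L[1]='a': occ=0, LF[1]=C('a')+0=7+0=7
L[2]='a': occ=1, LF[2]=C('a')+1=7+1=8
L[3]='2': occ=1, LF[3]=C('2')+1=3+1=4
L[4]='3': occ=0, LF[4]=C('3')+0=5+0=5
L[5]='c': occ=0, LF[5]=C('c')+0=11+0=11
L[6]='c': occ=1, LF[6]=C('c')+1=11+1=12
L[7]='c': occ=2, LF[7]=C('c')+2=11+2=13
L[8]='$': occ=0, LF[8]=C('$')+0=0+0=0
L[9]='3': occ=1, LF[9]=C('3')+1=5+1=6
L[10]='a': occ=2, LF[10]=C('a')+2=7+2=9
L[11]='d': occ=0, LF[11]=C('d')+0=15+0=15
L[12]='0': occ=0, LF[12]=C('0')+0=1+0=1
L[13]='c': occ=3, LF[13]=C('c')+3=11+3=14
L[14]='1': occ=0, LF[14]=C('1')+0=2+0=2
L[15]='a': occ=3, LF[15]=C('a')+3=7+3=10

Answer: 3 7 8 4 5 11 12 13 0 6 9 15 1 14 2 10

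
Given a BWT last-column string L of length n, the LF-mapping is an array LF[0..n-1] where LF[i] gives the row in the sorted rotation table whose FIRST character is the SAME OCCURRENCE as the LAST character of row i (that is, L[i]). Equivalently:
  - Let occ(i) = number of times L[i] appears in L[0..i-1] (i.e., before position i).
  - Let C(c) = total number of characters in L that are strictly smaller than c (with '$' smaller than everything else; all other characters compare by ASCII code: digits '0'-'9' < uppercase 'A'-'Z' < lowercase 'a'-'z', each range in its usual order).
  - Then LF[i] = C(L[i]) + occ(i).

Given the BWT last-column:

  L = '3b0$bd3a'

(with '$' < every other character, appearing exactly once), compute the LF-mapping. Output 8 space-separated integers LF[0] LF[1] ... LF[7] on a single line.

Answer: 2 5 1 0 6 7 3 4

Derivation:
Char counts: '$':1, '0':1, '3':2, 'a':1, 'b':2, 'd':1
C (first-col start): C('$')=0, C('0')=1, C('3')=2, C('a')=4, C('b')=5, C('d')=7
L[0]='3': occ=0, LF[0]=C('3')+0=2+0=2
L[1]='b': occ=0, LF[1]=C('b')+0=5+0=5
L[2]='0': occ=0, LF[2]=C('0')+0=1+0=1
L[3]='$': occ=0, LF[3]=C('$')+0=0+0=0
L[4]='b': occ=1, LF[4]=C('b')+1=5+1=6
L[5]='d': occ=0, LF[5]=C('d')+0=7+0=7
L[6]='3': occ=1, LF[6]=C('3')+1=2+1=3
L[7]='a': occ=0, LF[7]=C('a')+0=4+0=4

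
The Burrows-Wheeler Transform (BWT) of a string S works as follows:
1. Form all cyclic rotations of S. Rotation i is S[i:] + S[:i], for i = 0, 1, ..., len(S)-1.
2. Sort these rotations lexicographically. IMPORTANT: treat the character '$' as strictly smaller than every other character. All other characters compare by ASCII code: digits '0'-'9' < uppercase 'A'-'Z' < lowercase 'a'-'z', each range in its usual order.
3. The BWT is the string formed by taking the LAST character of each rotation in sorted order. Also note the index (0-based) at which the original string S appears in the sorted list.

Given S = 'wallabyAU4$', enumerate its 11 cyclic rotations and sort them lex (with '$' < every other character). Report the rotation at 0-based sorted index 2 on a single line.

All 11 rotations (rotation i = S[i:]+S[:i]):
  rot[0] = wallabyAU4$
  rot[1] = allabyAU4$w
  rot[2] = llabyAU4$wa
  rot[3] = labyAU4$wal
  rot[4] = abyAU4$wall
  rot[5] = byAU4$walla
  rot[6] = yAU4$wallab
  rot[7] = AU4$wallaby
  rot[8] = U4$wallabyA
  rot[9] = 4$wallabyAU
  rot[10] = $wallabyAU4
Sorted (with $ < everything):
  sorted[0] = $wallabyAU4
  sorted[1] = 4$wallabyAU
  sorted[2] = AU4$wallaby
  sorted[3] = U4$wallabyA
  sorted[4] = abyAU4$wall
  sorted[5] = allabyAU4$w
  sorted[6] = byAU4$walla
  sorted[7] = labyAU4$wal
  sorted[8] = llabyAU4$wa
  sorted[9] = wallabyAU4$
  sorted[10] = yAU4$wallab
sorted[2] = AU4$wallaby

Answer: AU4$wallaby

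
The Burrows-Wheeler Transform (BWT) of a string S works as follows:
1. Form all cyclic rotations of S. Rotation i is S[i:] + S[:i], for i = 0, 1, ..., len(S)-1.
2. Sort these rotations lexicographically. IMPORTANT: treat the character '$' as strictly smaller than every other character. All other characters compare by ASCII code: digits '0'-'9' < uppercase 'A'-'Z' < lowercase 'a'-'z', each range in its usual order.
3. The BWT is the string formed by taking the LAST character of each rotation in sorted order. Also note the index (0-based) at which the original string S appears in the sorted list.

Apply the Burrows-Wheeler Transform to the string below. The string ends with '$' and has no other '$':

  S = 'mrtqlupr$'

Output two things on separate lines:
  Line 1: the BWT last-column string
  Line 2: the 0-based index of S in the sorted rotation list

All 9 rotations (rotation i = S[i:]+S[:i]):
  rot[0] = mrtqlupr$
  rot[1] = rtqlupr$m
  rot[2] = tqlupr$mr
  rot[3] = qlupr$mrt
  rot[4] = lupr$mrtq
  rot[5] = upr$mrtql
  rot[6] = pr$mrtqlu
  rot[7] = r$mrtqlup
  rot[8] = $mrtqlupr
Sorted (with $ < everything):
  sorted[0] = $mrtqlupr  (last char: 'r')
  sorted[1] = lupr$mrtq  (last char: 'q')
  sorted[2] = mrtqlupr$  (last char: '$')
  sorted[3] = pr$mrtqlu  (last char: 'u')
  sorted[4] = qlupr$mrt  (last char: 't')
  sorted[5] = r$mrtqlup  (last char: 'p')
  sorted[6] = rtqlupr$m  (last char: 'm')
  sorted[7] = tqlupr$mr  (last char: 'r')
  sorted[8] = upr$mrtql  (last char: 'l')
Last column: rq$utpmrl
Original string S is at sorted index 2

Answer: rq$utpmrl
2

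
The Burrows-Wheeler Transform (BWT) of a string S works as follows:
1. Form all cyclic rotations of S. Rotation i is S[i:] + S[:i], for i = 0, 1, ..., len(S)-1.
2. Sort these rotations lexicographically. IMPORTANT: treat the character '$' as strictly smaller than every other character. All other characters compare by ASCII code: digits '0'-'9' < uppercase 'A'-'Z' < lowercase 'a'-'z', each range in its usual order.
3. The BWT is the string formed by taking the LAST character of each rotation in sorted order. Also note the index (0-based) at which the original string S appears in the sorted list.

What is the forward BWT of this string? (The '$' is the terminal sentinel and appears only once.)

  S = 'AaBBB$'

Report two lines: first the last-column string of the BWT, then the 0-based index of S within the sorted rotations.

All 6 rotations (rotation i = S[i:]+S[:i]):
  rot[0] = AaBBB$
  rot[1] = aBBB$A
  rot[2] = BBB$Aa
  rot[3] = BB$AaB
  rot[4] = B$AaBB
  rot[5] = $AaBBB
Sorted (with $ < everything):
  sorted[0] = $AaBBB  (last char: 'B')
  sorted[1] = AaBBB$  (last char: '$')
  sorted[2] = B$AaBB  (last char: 'B')
  sorted[3] = BB$AaB  (last char: 'B')
  sorted[4] = BBB$Aa  (last char: 'a')
  sorted[5] = aBBB$A  (last char: 'A')
Last column: B$BBaA
Original string S is at sorted index 1

Answer: B$BBaA
1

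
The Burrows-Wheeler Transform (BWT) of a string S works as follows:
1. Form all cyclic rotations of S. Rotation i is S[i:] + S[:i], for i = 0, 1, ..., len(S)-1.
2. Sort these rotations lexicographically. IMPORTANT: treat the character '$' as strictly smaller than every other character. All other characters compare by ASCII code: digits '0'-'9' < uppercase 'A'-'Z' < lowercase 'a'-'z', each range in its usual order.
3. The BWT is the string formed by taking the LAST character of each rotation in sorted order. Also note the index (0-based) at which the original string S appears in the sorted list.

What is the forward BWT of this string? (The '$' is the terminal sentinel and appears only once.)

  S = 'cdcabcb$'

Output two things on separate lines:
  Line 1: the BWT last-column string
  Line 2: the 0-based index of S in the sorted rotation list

All 8 rotations (rotation i = S[i:]+S[:i]):
  rot[0] = cdcabcb$
  rot[1] = dcabcb$c
  rot[2] = cabcb$cd
  rot[3] = abcb$cdc
  rot[4] = bcb$cdca
  rot[5] = cb$cdcab
  rot[6] = b$cdcabc
  rot[7] = $cdcabcb
Sorted (with $ < everything):
  sorted[0] = $cdcabcb  (last char: 'b')
  sorted[1] = abcb$cdc  (last char: 'c')
  sorted[2] = b$cdcabc  (last char: 'c')
  sorted[3] = bcb$cdca  (last char: 'a')
  sorted[4] = cabcb$cd  (last char: 'd')
  sorted[5] = cb$cdcab  (last char: 'b')
  sorted[6] = cdcabcb$  (last char: '$')
  sorted[7] = dcabcb$c  (last char: 'c')
Last column: bccadb$c
Original string S is at sorted index 6

Answer: bccadb$c
6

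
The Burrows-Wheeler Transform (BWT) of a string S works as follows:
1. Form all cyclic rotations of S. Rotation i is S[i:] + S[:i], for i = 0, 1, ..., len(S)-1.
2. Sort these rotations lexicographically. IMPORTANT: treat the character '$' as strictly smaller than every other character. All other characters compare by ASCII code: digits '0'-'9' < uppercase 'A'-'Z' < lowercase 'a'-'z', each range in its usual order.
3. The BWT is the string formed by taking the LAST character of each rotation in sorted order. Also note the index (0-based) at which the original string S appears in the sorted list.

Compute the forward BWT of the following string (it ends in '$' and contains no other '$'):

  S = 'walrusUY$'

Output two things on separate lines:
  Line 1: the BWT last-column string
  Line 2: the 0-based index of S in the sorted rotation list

All 9 rotations (rotation i = S[i:]+S[:i]):
  rot[0] = walrusUY$
  rot[1] = alrusUY$w
  rot[2] = lrusUY$wa
  rot[3] = rusUY$wal
  rot[4] = usUY$walr
  rot[5] = sUY$walru
  rot[6] = UY$walrus
  rot[7] = Y$walrusU
  rot[8] = $walrusUY
Sorted (with $ < everything):
  sorted[0] = $walrusUY  (last char: 'Y')
  sorted[1] = UY$walrus  (last char: 's')
  sorted[2] = Y$walrusU  (last char: 'U')
  sorted[3] = alrusUY$w  (last char: 'w')
  sorted[4] = lrusUY$wa  (last char: 'a')
  sorted[5] = rusUY$wal  (last char: 'l')
  sorted[6] = sUY$walru  (last char: 'u')
  sorted[7] = usUY$walr  (last char: 'r')
  sorted[8] = walrusUY$  (last char: '$')
Last column: YsUwalur$
Original string S is at sorted index 8

Answer: YsUwalur$
8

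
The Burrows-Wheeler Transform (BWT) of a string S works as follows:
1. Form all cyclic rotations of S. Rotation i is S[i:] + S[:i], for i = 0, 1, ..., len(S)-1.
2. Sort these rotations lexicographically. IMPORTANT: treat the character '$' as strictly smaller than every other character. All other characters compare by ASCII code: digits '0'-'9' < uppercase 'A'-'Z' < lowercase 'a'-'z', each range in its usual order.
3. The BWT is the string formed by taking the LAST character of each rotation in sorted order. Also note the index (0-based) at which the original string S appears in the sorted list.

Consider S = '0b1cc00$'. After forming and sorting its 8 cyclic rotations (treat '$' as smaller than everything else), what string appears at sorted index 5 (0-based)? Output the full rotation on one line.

All 8 rotations (rotation i = S[i:]+S[:i]):
  rot[0] = 0b1cc00$
  rot[1] = b1cc00$0
  rot[2] = 1cc00$0b
  rot[3] = cc00$0b1
  rot[4] = c00$0b1c
  rot[5] = 00$0b1cc
  rot[6] = 0$0b1cc0
  rot[7] = $0b1cc00
Sorted (with $ < everything):
  sorted[0] = $0b1cc00
  sorted[1] = 0$0b1cc0
  sorted[2] = 00$0b1cc
  sorted[3] = 0b1cc00$
  sorted[4] = 1cc00$0b
  sorted[5] = b1cc00$0
  sorted[6] = c00$0b1c
  sorted[7] = cc00$0b1
sorted[5] = b1cc00$0

Answer: b1cc00$0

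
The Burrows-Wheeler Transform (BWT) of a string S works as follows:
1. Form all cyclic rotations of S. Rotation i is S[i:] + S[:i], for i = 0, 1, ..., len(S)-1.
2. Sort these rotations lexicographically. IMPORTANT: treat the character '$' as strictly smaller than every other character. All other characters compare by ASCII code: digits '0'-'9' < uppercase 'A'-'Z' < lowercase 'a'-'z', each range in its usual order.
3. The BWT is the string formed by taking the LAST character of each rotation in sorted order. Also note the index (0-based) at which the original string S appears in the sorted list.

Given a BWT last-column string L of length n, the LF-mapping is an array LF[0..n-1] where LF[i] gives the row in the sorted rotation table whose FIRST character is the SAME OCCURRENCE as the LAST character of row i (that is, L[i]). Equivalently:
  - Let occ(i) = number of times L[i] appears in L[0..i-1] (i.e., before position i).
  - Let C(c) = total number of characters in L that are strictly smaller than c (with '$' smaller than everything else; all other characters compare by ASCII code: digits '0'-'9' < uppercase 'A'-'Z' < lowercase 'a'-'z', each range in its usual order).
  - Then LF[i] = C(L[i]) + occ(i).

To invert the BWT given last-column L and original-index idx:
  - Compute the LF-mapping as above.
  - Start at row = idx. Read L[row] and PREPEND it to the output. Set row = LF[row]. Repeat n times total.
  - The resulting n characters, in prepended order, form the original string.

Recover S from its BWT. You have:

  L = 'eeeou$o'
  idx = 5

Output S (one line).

Answer: ouoeee$

Derivation:
LF mapping: 1 2 3 4 6 0 5
Walk LF starting at row 5, prepending L[row]:
  step 1: row=5, L[5]='$', prepend. Next row=LF[5]=0
  step 2: row=0, L[0]='e', prepend. Next row=LF[0]=1
  step 3: row=1, L[1]='e', prepend. Next row=LF[1]=2
  step 4: row=2, L[2]='e', prepend. Next row=LF[2]=3
  step 5: row=3, L[3]='o', prepend. Next row=LF[3]=4
  step 6: row=4, L[4]='u', prepend. Next row=LF[4]=6
  step 7: row=6, L[6]='o', prepend. Next row=LF[6]=5
Reversed output: ouoeee$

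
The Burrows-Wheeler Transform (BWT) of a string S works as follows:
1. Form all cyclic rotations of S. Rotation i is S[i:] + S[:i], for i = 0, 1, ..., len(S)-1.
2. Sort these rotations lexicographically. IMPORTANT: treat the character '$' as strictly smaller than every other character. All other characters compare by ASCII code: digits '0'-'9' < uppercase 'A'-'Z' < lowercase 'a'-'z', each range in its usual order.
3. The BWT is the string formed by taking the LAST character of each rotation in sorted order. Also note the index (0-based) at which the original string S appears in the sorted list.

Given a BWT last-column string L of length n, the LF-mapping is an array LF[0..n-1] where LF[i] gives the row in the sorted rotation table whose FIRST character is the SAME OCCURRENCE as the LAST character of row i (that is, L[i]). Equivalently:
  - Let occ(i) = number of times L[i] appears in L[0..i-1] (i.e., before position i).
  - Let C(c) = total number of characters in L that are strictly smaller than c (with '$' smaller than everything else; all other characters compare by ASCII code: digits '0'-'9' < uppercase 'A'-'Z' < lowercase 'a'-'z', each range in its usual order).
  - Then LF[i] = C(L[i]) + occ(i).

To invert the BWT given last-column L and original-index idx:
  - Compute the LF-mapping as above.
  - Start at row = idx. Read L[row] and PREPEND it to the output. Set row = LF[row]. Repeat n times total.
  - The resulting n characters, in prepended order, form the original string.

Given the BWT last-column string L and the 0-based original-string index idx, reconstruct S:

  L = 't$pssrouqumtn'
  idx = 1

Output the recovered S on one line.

Answer: mtusorqspnut$

Derivation:
LF mapping: 9 0 4 7 8 6 3 11 5 12 1 10 2
Walk LF starting at row 1, prepending L[row]:
  step 1: row=1, L[1]='$', prepend. Next row=LF[1]=0
  step 2: row=0, L[0]='t', prepend. Next row=LF[0]=9
  step 3: row=9, L[9]='u', prepend. Next row=LF[9]=12
  step 4: row=12, L[12]='n', prepend. Next row=LF[12]=2
  step 5: row=2, L[2]='p', prepend. Next row=LF[2]=4
  step 6: row=4, L[4]='s', prepend. Next row=LF[4]=8
  step 7: row=8, L[8]='q', prepend. Next row=LF[8]=5
  step 8: row=5, L[5]='r', prepend. Next row=LF[5]=6
  step 9: row=6, L[6]='o', prepend. Next row=LF[6]=3
  step 10: row=3, L[3]='s', prepend. Next row=LF[3]=7
  step 11: row=7, L[7]='u', prepend. Next row=LF[7]=11
  step 12: row=11, L[11]='t', prepend. Next row=LF[11]=10
  step 13: row=10, L[10]='m', prepend. Next row=LF[10]=1
Reversed output: mtusorqspnut$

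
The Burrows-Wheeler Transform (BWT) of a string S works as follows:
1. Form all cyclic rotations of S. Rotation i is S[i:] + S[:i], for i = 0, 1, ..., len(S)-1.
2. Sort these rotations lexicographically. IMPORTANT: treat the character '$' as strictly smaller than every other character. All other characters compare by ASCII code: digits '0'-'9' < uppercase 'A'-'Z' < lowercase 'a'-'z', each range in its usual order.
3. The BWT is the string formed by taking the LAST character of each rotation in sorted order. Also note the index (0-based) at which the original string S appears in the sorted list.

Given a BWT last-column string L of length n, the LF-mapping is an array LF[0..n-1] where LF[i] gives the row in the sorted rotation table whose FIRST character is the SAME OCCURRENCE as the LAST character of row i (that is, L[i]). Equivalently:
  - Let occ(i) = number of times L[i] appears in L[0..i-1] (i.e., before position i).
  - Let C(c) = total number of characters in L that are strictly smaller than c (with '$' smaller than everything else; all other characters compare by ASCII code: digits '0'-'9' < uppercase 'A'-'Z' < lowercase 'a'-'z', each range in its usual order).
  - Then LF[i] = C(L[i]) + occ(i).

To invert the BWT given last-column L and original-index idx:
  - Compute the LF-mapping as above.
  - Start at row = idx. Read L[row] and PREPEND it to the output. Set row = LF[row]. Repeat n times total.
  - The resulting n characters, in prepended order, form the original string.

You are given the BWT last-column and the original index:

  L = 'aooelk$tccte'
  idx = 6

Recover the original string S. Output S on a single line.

LF mapping: 1 8 9 4 7 6 0 10 2 3 11 5
Walk LF starting at row 6, prepending L[row]:
  step 1: row=6, L[6]='$', prepend. Next row=LF[6]=0
  step 2: row=0, L[0]='a', prepend. Next row=LF[0]=1
  step 3: row=1, L[1]='o', prepend. Next row=LF[1]=8
  step 4: row=8, L[8]='c', prepend. Next row=LF[8]=2
  step 5: row=2, L[2]='o', prepend. Next row=LF[2]=9
  step 6: row=9, L[9]='c', prepend. Next row=LF[9]=3
  step 7: row=3, L[3]='e', prepend. Next row=LF[3]=4
  step 8: row=4, L[4]='l', prepend. Next row=LF[4]=7
  step 9: row=7, L[7]='t', prepend. Next row=LF[7]=10
  step 10: row=10, L[10]='t', prepend. Next row=LF[10]=11
  step 11: row=11, L[11]='e', prepend. Next row=LF[11]=5
  step 12: row=5, L[5]='k', prepend. Next row=LF[5]=6
Reversed output: kettlecocoa$

Answer: kettlecocoa$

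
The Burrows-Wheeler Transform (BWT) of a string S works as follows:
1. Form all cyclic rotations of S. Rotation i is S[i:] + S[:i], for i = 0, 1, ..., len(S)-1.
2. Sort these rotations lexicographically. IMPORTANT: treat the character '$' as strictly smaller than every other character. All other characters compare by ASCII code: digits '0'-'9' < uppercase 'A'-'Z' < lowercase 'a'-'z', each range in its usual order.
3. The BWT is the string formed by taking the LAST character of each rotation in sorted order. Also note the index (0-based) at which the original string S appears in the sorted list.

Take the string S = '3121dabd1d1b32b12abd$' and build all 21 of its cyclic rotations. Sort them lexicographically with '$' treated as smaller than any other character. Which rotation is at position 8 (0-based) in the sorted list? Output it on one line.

All 21 rotations (rotation i = S[i:]+S[:i]):
  rot[0] = 3121dabd1d1b32b12abd$
  rot[1] = 121dabd1d1b32b12abd$3
  rot[2] = 21dabd1d1b32b12abd$31
  rot[3] = 1dabd1d1b32b12abd$312
  rot[4] = dabd1d1b32b12abd$3121
  rot[5] = abd1d1b32b12abd$3121d
  rot[6] = bd1d1b32b12abd$3121da
  rot[7] = d1d1b32b12abd$3121dab
  rot[8] = 1d1b32b12abd$3121dabd
  rot[9] = d1b32b12abd$3121dabd1
  rot[10] = 1b32b12abd$3121dabd1d
  rot[11] = b32b12abd$3121dabd1d1
  rot[12] = 32b12abd$3121dabd1d1b
  rot[13] = 2b12abd$3121dabd1d1b3
  rot[14] = b12abd$3121dabd1d1b32
  rot[15] = 12abd$3121dabd1d1b32b
  rot[16] = 2abd$3121dabd1d1b32b1
  rot[17] = abd$3121dabd1d1b32b12
  rot[18] = bd$3121dabd1d1b32b12a
  rot[19] = d$3121dabd1d1b32b12ab
  rot[20] = $3121dabd1d1b32b12abd
Sorted (with $ < everything):
  sorted[0] = $3121dabd1d1b32b12abd
  sorted[1] = 121dabd1d1b32b12abd$3
  sorted[2] = 12abd$3121dabd1d1b32b
  sorted[3] = 1b32b12abd$3121dabd1d
  sorted[4] = 1d1b32b12abd$3121dabd
  sorted[5] = 1dabd1d1b32b12abd$312
  sorted[6] = 21dabd1d1b32b12abd$31
  sorted[7] = 2abd$3121dabd1d1b32b1
  sorted[8] = 2b12abd$3121dabd1d1b3
  sorted[9] = 3121dabd1d1b32b12abd$
  sorted[10] = 32b12abd$3121dabd1d1b
  sorted[11] = abd$3121dabd1d1b32b12
  sorted[12] = abd1d1b32b12abd$3121d
  sorted[13] = b12abd$3121dabd1d1b32
  sorted[14] = b32b12abd$3121dabd1d1
  sorted[15] = bd$3121dabd1d1b32b12a
  sorted[16] = bd1d1b32b12abd$3121da
  sorted[17] = d$3121dabd1d1b32b12ab
  sorted[18] = d1b32b12abd$3121dabd1
  sorted[19] = d1d1b32b12abd$3121dab
  sorted[20] = dabd1d1b32b12abd$3121
sorted[8] = 2b12abd$3121dabd1d1b3

Answer: 2b12abd$3121dabd1d1b3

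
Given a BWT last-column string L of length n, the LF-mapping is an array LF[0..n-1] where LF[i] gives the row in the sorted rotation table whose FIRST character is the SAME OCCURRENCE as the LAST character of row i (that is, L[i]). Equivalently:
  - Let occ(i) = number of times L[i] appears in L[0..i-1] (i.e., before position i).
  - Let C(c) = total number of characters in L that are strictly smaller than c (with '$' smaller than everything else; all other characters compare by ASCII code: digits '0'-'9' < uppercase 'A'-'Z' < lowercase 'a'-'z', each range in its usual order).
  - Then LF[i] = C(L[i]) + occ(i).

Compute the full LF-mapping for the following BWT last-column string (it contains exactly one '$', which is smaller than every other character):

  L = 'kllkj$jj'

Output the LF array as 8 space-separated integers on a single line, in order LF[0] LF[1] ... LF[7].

Answer: 4 6 7 5 1 0 2 3

Derivation:
Char counts: '$':1, 'j':3, 'k':2, 'l':2
C (first-col start): C('$')=0, C('j')=1, C('k')=4, C('l')=6
L[0]='k': occ=0, LF[0]=C('k')+0=4+0=4
L[1]='l': occ=0, LF[1]=C('l')+0=6+0=6
L[2]='l': occ=1, LF[2]=C('l')+1=6+1=7
L[3]='k': occ=1, LF[3]=C('k')+1=4+1=5
L[4]='j': occ=0, LF[4]=C('j')+0=1+0=1
L[5]='$': occ=0, LF[5]=C('$')+0=0+0=0
L[6]='j': occ=1, LF[6]=C('j')+1=1+1=2
L[7]='j': occ=2, LF[7]=C('j')+2=1+2=3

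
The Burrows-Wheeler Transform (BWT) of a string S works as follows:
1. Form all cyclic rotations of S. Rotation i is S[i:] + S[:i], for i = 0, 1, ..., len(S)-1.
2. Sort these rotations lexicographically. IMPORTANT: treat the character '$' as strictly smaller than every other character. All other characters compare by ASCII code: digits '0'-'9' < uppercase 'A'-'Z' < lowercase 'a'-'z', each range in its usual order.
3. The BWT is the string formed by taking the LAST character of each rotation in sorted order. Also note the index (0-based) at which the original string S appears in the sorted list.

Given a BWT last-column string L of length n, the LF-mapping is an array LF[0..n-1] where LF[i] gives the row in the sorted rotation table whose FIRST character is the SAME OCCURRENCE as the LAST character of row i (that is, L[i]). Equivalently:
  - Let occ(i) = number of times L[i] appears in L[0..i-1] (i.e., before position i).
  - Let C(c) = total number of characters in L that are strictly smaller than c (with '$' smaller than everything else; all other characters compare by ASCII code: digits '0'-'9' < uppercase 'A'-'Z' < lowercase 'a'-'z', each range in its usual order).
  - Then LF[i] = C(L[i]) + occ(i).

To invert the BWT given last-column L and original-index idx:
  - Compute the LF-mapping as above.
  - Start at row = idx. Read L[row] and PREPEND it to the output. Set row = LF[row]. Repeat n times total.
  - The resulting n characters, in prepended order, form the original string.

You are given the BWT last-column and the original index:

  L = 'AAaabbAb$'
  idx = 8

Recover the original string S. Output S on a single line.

Answer: bbaAbaAA$

Derivation:
LF mapping: 1 2 4 5 6 7 3 8 0
Walk LF starting at row 8, prepending L[row]:
  step 1: row=8, L[8]='$', prepend. Next row=LF[8]=0
  step 2: row=0, L[0]='A', prepend. Next row=LF[0]=1
  step 3: row=1, L[1]='A', prepend. Next row=LF[1]=2
  step 4: row=2, L[2]='a', prepend. Next row=LF[2]=4
  step 5: row=4, L[4]='b', prepend. Next row=LF[4]=6
  step 6: row=6, L[6]='A', prepend. Next row=LF[6]=3
  step 7: row=3, L[3]='a', prepend. Next row=LF[3]=5
  step 8: row=5, L[5]='b', prepend. Next row=LF[5]=7
  step 9: row=7, L[7]='b', prepend. Next row=LF[7]=8
Reversed output: bbaAbaAA$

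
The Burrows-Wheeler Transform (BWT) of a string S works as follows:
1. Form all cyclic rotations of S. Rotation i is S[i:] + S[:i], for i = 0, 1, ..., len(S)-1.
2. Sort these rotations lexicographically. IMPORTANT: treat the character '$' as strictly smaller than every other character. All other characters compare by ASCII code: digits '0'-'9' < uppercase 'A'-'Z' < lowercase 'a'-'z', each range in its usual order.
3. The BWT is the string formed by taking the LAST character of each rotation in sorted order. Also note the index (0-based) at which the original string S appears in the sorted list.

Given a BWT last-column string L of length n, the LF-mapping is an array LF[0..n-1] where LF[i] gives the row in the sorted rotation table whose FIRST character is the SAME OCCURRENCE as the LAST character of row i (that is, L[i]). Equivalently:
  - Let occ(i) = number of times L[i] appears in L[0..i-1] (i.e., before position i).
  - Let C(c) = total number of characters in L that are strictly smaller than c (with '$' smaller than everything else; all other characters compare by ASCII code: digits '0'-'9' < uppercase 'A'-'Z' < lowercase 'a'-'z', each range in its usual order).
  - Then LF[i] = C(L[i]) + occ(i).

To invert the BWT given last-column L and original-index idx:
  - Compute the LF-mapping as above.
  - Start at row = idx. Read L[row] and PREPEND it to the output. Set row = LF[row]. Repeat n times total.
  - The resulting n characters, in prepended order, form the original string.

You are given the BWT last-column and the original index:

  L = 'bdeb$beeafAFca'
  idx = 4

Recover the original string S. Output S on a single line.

Answer: afdAeFebacebb$

Derivation:
LF mapping: 5 9 10 6 0 7 11 12 3 13 1 2 8 4
Walk LF starting at row 4, prepending L[row]:
  step 1: row=4, L[4]='$', prepend. Next row=LF[4]=0
  step 2: row=0, L[0]='b', prepend. Next row=LF[0]=5
  step 3: row=5, L[5]='b', prepend. Next row=LF[5]=7
  step 4: row=7, L[7]='e', prepend. Next row=LF[7]=12
  step 5: row=12, L[12]='c', prepend. Next row=LF[12]=8
  step 6: row=8, L[8]='a', prepend. Next row=LF[8]=3
  step 7: row=3, L[3]='b', prepend. Next row=LF[3]=6
  step 8: row=6, L[6]='e', prepend. Next row=LF[6]=11
  step 9: row=11, L[11]='F', prepend. Next row=LF[11]=2
  step 10: row=2, L[2]='e', prepend. Next row=LF[2]=10
  step 11: row=10, L[10]='A', prepend. Next row=LF[10]=1
  step 12: row=1, L[1]='d', prepend. Next row=LF[1]=9
  step 13: row=9, L[9]='f', prepend. Next row=LF[9]=13
  step 14: row=13, L[13]='a', prepend. Next row=LF[13]=4
Reversed output: afdAeFebacebb$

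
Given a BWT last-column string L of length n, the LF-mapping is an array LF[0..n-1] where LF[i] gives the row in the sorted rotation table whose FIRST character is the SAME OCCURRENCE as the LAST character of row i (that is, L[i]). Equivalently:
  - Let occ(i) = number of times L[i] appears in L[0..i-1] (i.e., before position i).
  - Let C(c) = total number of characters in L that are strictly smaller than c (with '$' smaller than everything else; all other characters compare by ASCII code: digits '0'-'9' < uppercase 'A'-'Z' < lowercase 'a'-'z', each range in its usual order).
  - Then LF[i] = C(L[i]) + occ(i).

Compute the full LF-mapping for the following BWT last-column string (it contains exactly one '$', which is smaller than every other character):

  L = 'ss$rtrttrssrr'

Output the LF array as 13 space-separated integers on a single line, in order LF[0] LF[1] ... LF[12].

Answer: 6 7 0 1 10 2 11 12 3 8 9 4 5

Derivation:
Char counts: '$':1, 'r':5, 's':4, 't':3
C (first-col start): C('$')=0, C('r')=1, C('s')=6, C('t')=10
L[0]='s': occ=0, LF[0]=C('s')+0=6+0=6
L[1]='s': occ=1, LF[1]=C('s')+1=6+1=7
L[2]='$': occ=0, LF[2]=C('$')+0=0+0=0
L[3]='r': occ=0, LF[3]=C('r')+0=1+0=1
L[4]='t': occ=0, LF[4]=C('t')+0=10+0=10
L[5]='r': occ=1, LF[5]=C('r')+1=1+1=2
L[6]='t': occ=1, LF[6]=C('t')+1=10+1=11
L[7]='t': occ=2, LF[7]=C('t')+2=10+2=12
L[8]='r': occ=2, LF[8]=C('r')+2=1+2=3
L[9]='s': occ=2, LF[9]=C('s')+2=6+2=8
L[10]='s': occ=3, LF[10]=C('s')+3=6+3=9
L[11]='r': occ=3, LF[11]=C('r')+3=1+3=4
L[12]='r': occ=4, LF[12]=C('r')+4=1+4=5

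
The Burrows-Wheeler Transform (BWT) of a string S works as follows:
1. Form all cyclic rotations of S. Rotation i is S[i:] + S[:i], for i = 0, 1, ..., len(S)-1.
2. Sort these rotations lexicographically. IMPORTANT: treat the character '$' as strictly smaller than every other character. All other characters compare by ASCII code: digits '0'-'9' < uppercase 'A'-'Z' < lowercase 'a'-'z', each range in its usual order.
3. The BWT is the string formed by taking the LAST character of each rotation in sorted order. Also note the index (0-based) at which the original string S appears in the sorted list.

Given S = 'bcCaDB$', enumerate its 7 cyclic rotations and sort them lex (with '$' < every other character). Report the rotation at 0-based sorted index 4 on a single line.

Answer: aDB$bcC

Derivation:
All 7 rotations (rotation i = S[i:]+S[:i]):
  rot[0] = bcCaDB$
  rot[1] = cCaDB$b
  rot[2] = CaDB$bc
  rot[3] = aDB$bcC
  rot[4] = DB$bcCa
  rot[5] = B$bcCaD
  rot[6] = $bcCaDB
Sorted (with $ < everything):
  sorted[0] = $bcCaDB
  sorted[1] = B$bcCaD
  sorted[2] = CaDB$bc
  sorted[3] = DB$bcCa
  sorted[4] = aDB$bcC
  sorted[5] = bcCaDB$
  sorted[6] = cCaDB$b
sorted[4] = aDB$bcC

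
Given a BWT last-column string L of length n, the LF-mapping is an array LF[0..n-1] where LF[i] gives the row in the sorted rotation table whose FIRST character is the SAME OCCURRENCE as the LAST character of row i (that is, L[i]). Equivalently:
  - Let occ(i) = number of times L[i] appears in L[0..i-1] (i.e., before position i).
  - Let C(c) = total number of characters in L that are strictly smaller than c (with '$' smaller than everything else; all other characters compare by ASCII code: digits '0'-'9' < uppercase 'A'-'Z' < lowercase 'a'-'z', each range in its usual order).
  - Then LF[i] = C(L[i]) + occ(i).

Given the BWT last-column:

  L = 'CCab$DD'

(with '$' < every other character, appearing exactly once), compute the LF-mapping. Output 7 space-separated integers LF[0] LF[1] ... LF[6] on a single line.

Char counts: '$':1, 'C':2, 'D':2, 'a':1, 'b':1
C (first-col start): C('$')=0, C('C')=1, C('D')=3, C('a')=5, C('b')=6
L[0]='C': occ=0, LF[0]=C('C')+0=1+0=1
L[1]='C': occ=1, LF[1]=C('C')+1=1+1=2
L[2]='a': occ=0, LF[2]=C('a')+0=5+0=5
L[3]='b': occ=0, LF[3]=C('b')+0=6+0=6
L[4]='$': occ=0, LF[4]=C('$')+0=0+0=0
L[5]='D': occ=0, LF[5]=C('D')+0=3+0=3
L[6]='D': occ=1, LF[6]=C('D')+1=3+1=4

Answer: 1 2 5 6 0 3 4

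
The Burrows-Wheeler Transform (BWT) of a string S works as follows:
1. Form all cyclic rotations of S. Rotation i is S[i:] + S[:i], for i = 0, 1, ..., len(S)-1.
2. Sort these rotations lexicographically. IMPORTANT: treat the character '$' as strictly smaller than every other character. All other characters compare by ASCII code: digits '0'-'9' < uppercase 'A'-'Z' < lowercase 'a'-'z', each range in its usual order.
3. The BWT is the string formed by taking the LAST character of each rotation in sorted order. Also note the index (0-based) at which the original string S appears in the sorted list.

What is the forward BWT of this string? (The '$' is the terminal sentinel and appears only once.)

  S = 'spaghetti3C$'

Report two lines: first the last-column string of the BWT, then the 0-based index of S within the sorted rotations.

Answer: Ci3phagts$te
9

Derivation:
All 12 rotations (rotation i = S[i:]+S[:i]):
  rot[0] = spaghetti3C$
  rot[1] = paghetti3C$s
  rot[2] = aghetti3C$sp
  rot[3] = ghetti3C$spa
  rot[4] = hetti3C$spag
  rot[5] = etti3C$spagh
  rot[6] = tti3C$spaghe
  rot[7] = ti3C$spaghet
  rot[8] = i3C$spaghett
  rot[9] = 3C$spaghetti
  rot[10] = C$spaghetti3
  rot[11] = $spaghetti3C
Sorted (with $ < everything):
  sorted[0] = $spaghetti3C  (last char: 'C')
  sorted[1] = 3C$spaghetti  (last char: 'i')
  sorted[2] = C$spaghetti3  (last char: '3')
  sorted[3] = aghetti3C$sp  (last char: 'p')
  sorted[4] = etti3C$spagh  (last char: 'h')
  sorted[5] = ghetti3C$spa  (last char: 'a')
  sorted[6] = hetti3C$spag  (last char: 'g')
  sorted[7] = i3C$spaghett  (last char: 't')
  sorted[8] = paghetti3C$s  (last char: 's')
  sorted[9] = spaghetti3C$  (last char: '$')
  sorted[10] = ti3C$spaghet  (last char: 't')
  sorted[11] = tti3C$spaghe  (last char: 'e')
Last column: Ci3phagts$te
Original string S is at sorted index 9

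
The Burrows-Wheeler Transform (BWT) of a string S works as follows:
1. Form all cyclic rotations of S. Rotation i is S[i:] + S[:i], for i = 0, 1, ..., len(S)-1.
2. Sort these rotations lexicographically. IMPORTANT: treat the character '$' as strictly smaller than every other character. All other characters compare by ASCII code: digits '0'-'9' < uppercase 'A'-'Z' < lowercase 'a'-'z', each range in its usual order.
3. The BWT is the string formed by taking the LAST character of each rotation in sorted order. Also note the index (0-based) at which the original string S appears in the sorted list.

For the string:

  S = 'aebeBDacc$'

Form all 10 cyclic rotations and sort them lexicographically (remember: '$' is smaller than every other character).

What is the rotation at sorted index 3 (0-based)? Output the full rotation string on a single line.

Answer: acc$aebeBD

Derivation:
All 10 rotations (rotation i = S[i:]+S[:i]):
  rot[0] = aebeBDacc$
  rot[1] = ebeBDacc$a
  rot[2] = beBDacc$ae
  rot[3] = eBDacc$aeb
  rot[4] = BDacc$aebe
  rot[5] = Dacc$aebeB
  rot[6] = acc$aebeBD
  rot[7] = cc$aebeBDa
  rot[8] = c$aebeBDac
  rot[9] = $aebeBDacc
Sorted (with $ < everything):
  sorted[0] = $aebeBDacc
  sorted[1] = BDacc$aebe
  sorted[2] = Dacc$aebeB
  sorted[3] = acc$aebeBD
  sorted[4] = aebeBDacc$
  sorted[5] = beBDacc$ae
  sorted[6] = c$aebeBDac
  sorted[7] = cc$aebeBDa
  sorted[8] = eBDacc$aeb
  sorted[9] = ebeBDacc$a
sorted[3] = acc$aebeBD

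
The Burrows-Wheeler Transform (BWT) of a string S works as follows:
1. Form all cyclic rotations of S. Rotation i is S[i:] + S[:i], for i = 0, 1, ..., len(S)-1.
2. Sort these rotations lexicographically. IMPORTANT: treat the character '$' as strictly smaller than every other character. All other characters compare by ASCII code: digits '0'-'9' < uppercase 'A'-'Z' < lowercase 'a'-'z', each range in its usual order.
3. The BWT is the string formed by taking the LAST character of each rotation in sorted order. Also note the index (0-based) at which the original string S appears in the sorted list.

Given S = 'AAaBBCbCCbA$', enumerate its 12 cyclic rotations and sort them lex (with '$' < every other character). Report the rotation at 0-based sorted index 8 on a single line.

All 12 rotations (rotation i = S[i:]+S[:i]):
  rot[0] = AAaBBCbCCbA$
  rot[1] = AaBBCbCCbA$A
  rot[2] = aBBCbCCbA$AA
  rot[3] = BBCbCCbA$AAa
  rot[4] = BCbCCbA$AAaB
  rot[5] = CbCCbA$AAaBB
  rot[6] = bCCbA$AAaBBC
  rot[7] = CCbA$AAaBBCb
  rot[8] = CbA$AAaBBCbC
  rot[9] = bA$AAaBBCbCC
  rot[10] = A$AAaBBCbCCb
  rot[11] = $AAaBBCbCCbA
Sorted (with $ < everything):
  sorted[0] = $AAaBBCbCCbA
  sorted[1] = A$AAaBBCbCCb
  sorted[2] = AAaBBCbCCbA$
  sorted[3] = AaBBCbCCbA$A
  sorted[4] = BBCbCCbA$AAa
  sorted[5] = BCbCCbA$AAaB
  sorted[6] = CCbA$AAaBBCb
  sorted[7] = CbA$AAaBBCbC
  sorted[8] = CbCCbA$AAaBB
  sorted[9] = aBBCbCCbA$AA
  sorted[10] = bA$AAaBBCbCC
  sorted[11] = bCCbA$AAaBBC
sorted[8] = CbCCbA$AAaBB

Answer: CbCCbA$AAaBB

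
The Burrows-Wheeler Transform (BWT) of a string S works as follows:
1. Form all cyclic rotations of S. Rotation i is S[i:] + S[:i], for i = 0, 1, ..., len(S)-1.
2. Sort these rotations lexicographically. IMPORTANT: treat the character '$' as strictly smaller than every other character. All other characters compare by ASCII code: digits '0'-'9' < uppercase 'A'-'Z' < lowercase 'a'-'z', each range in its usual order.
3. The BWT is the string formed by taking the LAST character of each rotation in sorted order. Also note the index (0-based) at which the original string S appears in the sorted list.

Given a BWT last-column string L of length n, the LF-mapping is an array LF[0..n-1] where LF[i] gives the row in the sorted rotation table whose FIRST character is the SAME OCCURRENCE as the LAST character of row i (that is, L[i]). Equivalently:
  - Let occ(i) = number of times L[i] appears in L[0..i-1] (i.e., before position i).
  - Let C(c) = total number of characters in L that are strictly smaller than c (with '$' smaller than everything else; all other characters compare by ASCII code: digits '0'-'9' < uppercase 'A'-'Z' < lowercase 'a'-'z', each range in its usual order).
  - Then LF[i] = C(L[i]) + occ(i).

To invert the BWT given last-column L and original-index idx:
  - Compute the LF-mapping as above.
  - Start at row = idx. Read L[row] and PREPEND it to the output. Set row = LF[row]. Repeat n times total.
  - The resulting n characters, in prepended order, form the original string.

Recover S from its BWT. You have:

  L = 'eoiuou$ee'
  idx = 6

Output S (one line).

Answer: oieueuoe$

Derivation:
LF mapping: 1 5 4 7 6 8 0 2 3
Walk LF starting at row 6, prepending L[row]:
  step 1: row=6, L[6]='$', prepend. Next row=LF[6]=0
  step 2: row=0, L[0]='e', prepend. Next row=LF[0]=1
  step 3: row=1, L[1]='o', prepend. Next row=LF[1]=5
  step 4: row=5, L[5]='u', prepend. Next row=LF[5]=8
  step 5: row=8, L[8]='e', prepend. Next row=LF[8]=3
  step 6: row=3, L[3]='u', prepend. Next row=LF[3]=7
  step 7: row=7, L[7]='e', prepend. Next row=LF[7]=2
  step 8: row=2, L[2]='i', prepend. Next row=LF[2]=4
  step 9: row=4, L[4]='o', prepend. Next row=LF[4]=6
Reversed output: oieueuoe$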